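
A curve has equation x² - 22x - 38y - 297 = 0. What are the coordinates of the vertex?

(11, -11)

Only x is squared. Complete the square in x: (x - 11)² = 38(y + 11).
Vertex (11, -11); 4p = 38 so p = 19/2. Opens up.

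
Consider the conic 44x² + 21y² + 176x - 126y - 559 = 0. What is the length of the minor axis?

Collect terms: 44(x² + 4x) + 21(y² - 6y) = 559
Complete the square in x and y: 44(x + 2)² + 21(y - 3)² = 559 + 176 + 189 = 924
Divide by 924: (x + 2)²/21 + (y - 3)²/44 = 1
Ellipse, center (-2, 3), major axis vertical; a² = 44, b² = 21.
b² = 21 so b = √21; the minor axis has length 2b = 2√21.

2√21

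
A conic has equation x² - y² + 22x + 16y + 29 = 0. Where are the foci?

(-11 - 2√14, 8) and (-11 + 2√14, 8)

Group: (x² + 22x) -(y² - 16y) = -29
(x + 11)² -(y - 8)² = -29 + 121 - 64 = 28
Dividing both sides by 28: (x + 11)²/28 - (y - 8)²/28 = 1
Hyperbola, center (-11, 8), transverse axis horizontal; a² = 28, b² = 28.
c² = a² + b² = 28 + 28 = 56, so c = 2√14.
Foci lie on the horizontal axis through the center: (h ± c, k).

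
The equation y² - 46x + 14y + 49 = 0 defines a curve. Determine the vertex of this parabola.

(0, -7)

Only y is squared. Complete the square in y: (y + 7)² = 46x.
Vertex (0, -7); 4p = 46 so p = 23/2. Opens right.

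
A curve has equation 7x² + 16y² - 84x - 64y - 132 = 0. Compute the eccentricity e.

7(x² - 12x) + 16(y² - 4y) = 132
Completing the square gives 7(x - 6)² + 16(y - 2)² = 132 + 252 + 64 = 448.
Dividing both sides by 448: (x - 6)²/64 + (y - 2)²/28 = 1
Ellipse, center (6, 2), major axis horizontal; a² = 64, b² = 28.
c² = a² - b² = 36, so c = 6.
e = c/a = 6/8 = 3/4.

e = 3/4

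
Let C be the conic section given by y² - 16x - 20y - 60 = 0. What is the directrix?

Only y is squared. Complete the square in y: (y - 10)² = 16(x + 10).
Vertex (-10, 10); 4p = 16 so p = 4. Opens right.
Directrix is the vertical line x = h − p = -10 − (4) = -14.

x = -14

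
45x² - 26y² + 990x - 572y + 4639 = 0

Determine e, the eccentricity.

e = √355/15

45(x² + 22x) -26(y² + 22y) = -4639
Complete the square in x and y: 45(x + 11)² -26(y + 11)² = -4639 + 5445 - 3146 = -2340
Dividing both sides by -2340: (y + 11)²/90 - (x + 11)²/52 = 1
Hyperbola, center (-11, -11), transverse axis vertical; a² = 90, b² = 52.
c² = a² + b² = 142, so c = √142.
e = c/a = √142/3√10 = √355/15.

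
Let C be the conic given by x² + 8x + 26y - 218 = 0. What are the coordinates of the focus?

Only x is squared. Complete the square in x: (x + 4)² = -26(y - 9).
Vertex (-4, 9); 4p = -26 so p = -13/2. Opens down.
Focus is p units from the vertex along the axis: (h, k + p).

(-4, 5/2)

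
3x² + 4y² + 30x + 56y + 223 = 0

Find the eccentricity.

3(x² + 10x) + 4(y² + 14y) = -223
Complete the square: 3(x + 5)² + 4(y + 7)² = -223 + 75 + 196 = 48
Divide by 48: (x + 5)²/16 + (y + 7)²/12 = 1
Ellipse, center (-5, -7), major axis horizontal; a² = 16, b² = 12.
c² = a² - b² = 4, so c = 2.
e = c/a = 2/4 = 1/2.

e = 1/2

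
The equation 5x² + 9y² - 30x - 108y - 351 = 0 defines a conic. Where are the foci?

(-5, 6) and (11, 6)

Group the x- and y-terms: 5(x² - 6x) + 9(y² - 12y) = 351
5(x - 3)² + 9(y - 6)² = 351 + 45 + 324 = 720
Dividing both sides by 720: (x - 3)²/144 + (y - 6)²/80 = 1
Ellipse, center (3, 6), major axis horizontal; a² = 144, b² = 80.
c² = a² - b² = 144 - 80 = 64, so c = 8.
Foci lie on the horizontal axis through the center: (h ± c, k).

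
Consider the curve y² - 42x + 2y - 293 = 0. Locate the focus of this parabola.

Only y is squared. Complete the square in y: (y + 1)² = 42(x + 7).
Vertex (-7, -1); 4p = 42 so p = 21/2. Opens right.
Focus is p units from the vertex along the axis: (h + p, k).

(7/2, -1)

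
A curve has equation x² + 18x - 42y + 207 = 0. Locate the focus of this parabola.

Only x is squared. Complete the square in x: (x + 9)² = 42(y - 3).
Vertex (-9, 3); 4p = 42 so p = 21/2. Opens up.
Focus is p units from the vertex along the axis: (h, k + p).

(-9, 27/2)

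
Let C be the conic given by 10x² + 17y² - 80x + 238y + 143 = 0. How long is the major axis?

2√85

10(x² - 8x) + 17(y² + 14y) = -143
10(x - 4)² + 17(y + 7)² = -143 + 160 + 833 = 850
Divide through by 850 to get (x - 4)²/85 + (y + 7)²/50 = 1.
Ellipse, center (4, -7), major axis horizontal; a² = 85, b² = 50.
a² = 85 so a = √85; the major axis has length 2a = 2√85.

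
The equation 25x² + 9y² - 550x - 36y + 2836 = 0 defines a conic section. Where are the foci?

Group the x- and y-terms: 25(x² - 22x) + 9(y² - 4y) = -2836
Complete the square in x and y: 25(x - 11)² + 9(y - 2)² = -2836 + 3025 + 36 = 225
Dividing both sides by 225: (x - 11)²/9 + (y - 2)²/25 = 1
Ellipse, center (11, 2), major axis vertical; a² = 25, b² = 9.
c² = a² - b² = 25 - 9 = 16, so c = 4.
Foci lie on the vertical axis through the center: (h, k ± c).

(11, -2) and (11, 6)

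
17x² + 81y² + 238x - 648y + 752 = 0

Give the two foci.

Group: 17(x² + 14x) + 81(y² - 8y) = -752
Complete the square: 17(x + 7)² + 81(y - 4)² = -752 + 833 + 1296 = 1377
Divide by 1377: (x + 7)²/81 + (y - 4)²/17 = 1
Ellipse, center (-7, 4), major axis horizontal; a² = 81, b² = 17.
c² = a² - b² = 81 - 17 = 64, so c = 8.
Foci lie on the horizontal axis through the center: (h ± c, k).

(-15, 4) and (1, 4)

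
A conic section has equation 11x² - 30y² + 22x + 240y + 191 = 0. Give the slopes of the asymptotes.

11(x² + 2x) -30(y² - 8y) = -191
11(x + 1)² -30(y - 4)² = -191 + 11 - 480 = -660
Divide through by -660 to get (y - 4)²/22 - (x + 1)²/60 = 1.
Hyperbola, center (-1, 4), transverse axis vertical; a² = 22, b² = 60.
For a vertical hyperbola the asymptotes have slope ±a/b.
Here that is ±√22/2√15 = ±√330/30.

√330/30 and -√330/30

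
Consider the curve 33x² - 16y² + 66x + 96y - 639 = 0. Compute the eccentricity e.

33(x² + 2x) -16(y² - 6y) = 639
33(x + 1)² -16(y - 3)² = 639 + 33 - 144 = 528
Dividing both sides by 528: (x + 1)²/16 - (y - 3)²/33 = 1
Hyperbola, center (-1, 3), transverse axis horizontal; a² = 16, b² = 33.
c² = a² + b² = 49, so c = 7.
e = c/a = 7/4.

e = 7/4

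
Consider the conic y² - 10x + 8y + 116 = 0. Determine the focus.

Only y is squared. Complete the square in y: (y + 4)² = 10(x - 10).
Vertex (10, -4); 4p = 10 so p = 5/2. Opens right.
Focus is p units from the vertex along the axis: (h + p, k).

(25/2, -4)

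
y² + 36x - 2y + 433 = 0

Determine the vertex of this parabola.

Only y is squared. Complete the square in y: (y - 1)² = -36(x + 12).
Vertex (-12, 1); 4p = -36 so p = -9. Opens left.

(-12, 1)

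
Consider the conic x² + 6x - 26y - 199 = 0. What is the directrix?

y = -29/2

Only x is squared. Complete the square in x: (x + 3)² = 26(y + 8).
Vertex (-3, -8); 4p = 26 so p = 13/2. Opens up.
Directrix is the horizontal line y = k − p = -8 − (13/2) = -29/2.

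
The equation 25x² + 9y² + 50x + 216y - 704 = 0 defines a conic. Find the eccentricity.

e = 4/5

Group: 25(x² + 2x) + 9(y² + 24y) = 704
Complete the square in x and y: 25(x + 1)² + 9(y + 12)² = 704 + 25 + 1296 = 2025
Divide by 2025: (x + 1)²/81 + (y + 12)²/225 = 1
Ellipse, center (-1, -12), major axis vertical; a² = 225, b² = 81.
c² = a² - b² = 144, so c = 12.
e = c/a = 12/15 = 4/5.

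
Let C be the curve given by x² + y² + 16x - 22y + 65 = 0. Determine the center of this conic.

(x² + 16x) + (y² - 22y) = -65
Complete the square: (x + 8)² + (y - 11)² = -65 + 64 + 121 = 120
So (x + 8)² + (y - 11)² = 120.
Circle centered at (-8, 11) with r² = 120.

(-8, 11)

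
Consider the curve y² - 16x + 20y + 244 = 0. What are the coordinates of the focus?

Only y is squared. Complete the square in y: (y + 10)² = 16(x - 9).
Vertex (9, -10); 4p = 16 so p = 4. Opens right.
Focus is p units from the vertex along the axis: (h + p, k).

(13, -10)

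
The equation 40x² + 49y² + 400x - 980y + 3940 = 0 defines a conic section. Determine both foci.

(-8, 10) and (-2, 10)

40(x² + 10x) + 49(y² - 20y) = -3940
40(x + 5)² + 49(y - 10)² = -3940 + 1000 + 4900 = 1960
Divide through by 1960 to get (x + 5)²/49 + (y - 10)²/40 = 1.
Ellipse, center (-5, 10), major axis horizontal; a² = 49, b² = 40.
c² = a² - b² = 49 - 40 = 9, so c = 3.
Foci lie on the horizontal axis through the center: (h ± c, k).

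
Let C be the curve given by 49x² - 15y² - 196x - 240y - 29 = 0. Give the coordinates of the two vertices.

Collect terms: 49(x² - 4x) -15(y² + 16y) = 29
Complete the square in x and y: 49(x - 2)² -15(y + 8)² = 29 + 196 - 960 = -735
Dividing both sides by -735: (y + 8)²/49 - (x - 2)²/15 = 1
Hyperbola, center (2, -8), transverse axis vertical; a² = 49, b² = 15.
a = 7. Vertices at (h, k ± a).

(2, -15) and (2, -1)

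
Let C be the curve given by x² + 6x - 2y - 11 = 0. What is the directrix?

y = -21/2

Only x is squared. Complete the square in x: (x + 3)² = 2(y + 10).
Vertex (-3, -10); 4p = 2 so p = 1/2. Opens up.
Directrix is the horizontal line y = k − p = -10 − (1/2) = -21/2.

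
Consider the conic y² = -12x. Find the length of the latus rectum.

12

Vertex (0, 0); 4p = -12 so p = -3. Opens left.
Latus rectum length = |4p| = 12.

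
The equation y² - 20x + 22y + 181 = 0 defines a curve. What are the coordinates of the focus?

(8, -11)

Only y is squared. Complete the square in y: (y + 11)² = 20(x - 3).
Vertex (3, -11); 4p = 20 so p = 5. Opens right.
Focus is p units from the vertex along the axis: (h + p, k).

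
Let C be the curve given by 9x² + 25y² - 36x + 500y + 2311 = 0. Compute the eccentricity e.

e = 4/5

Group the x- and y-terms: 9(x² - 4x) + 25(y² + 20y) = -2311
Complete the square: 9(x - 2)² + 25(y + 10)² = -2311 + 36 + 2500 = 225
Divide through by 225 to get (x - 2)²/25 + (y + 10)²/9 = 1.
Ellipse, center (2, -10), major axis horizontal; a² = 25, b² = 9.
c² = a² - b² = 16, so c = 4.
e = c/a = 4/5.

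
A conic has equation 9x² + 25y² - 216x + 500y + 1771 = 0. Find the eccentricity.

e = 4/5

Rearranging, 9(x² - 24x) + 25(y² + 20y) = -1771.
9(x - 12)² + 25(y + 10)² = -1771 + 1296 + 2500 = 2025
Dividing both sides by 2025: (x - 12)²/225 + (y + 10)²/81 = 1
Ellipse, center (12, -10), major axis horizontal; a² = 225, b² = 81.
c² = a² - b² = 144, so c = 12.
e = c/a = 12/15 = 4/5.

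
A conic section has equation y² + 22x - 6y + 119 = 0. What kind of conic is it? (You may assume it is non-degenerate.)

No xy term. Coefficients of x² and y² are A = 0, C = 1.
Exactly one squared variable ⇒ parabola.

parabola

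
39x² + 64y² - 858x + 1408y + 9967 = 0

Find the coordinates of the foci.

(6, -11) and (16, -11)

Collect terms: 39(x² - 22x) + 64(y² + 22y) = -9967
Complete the square: 39(x - 11)² + 64(y + 11)² = -9967 + 4719 + 7744 = 2496
Divide through by 2496 to get (x - 11)²/64 + (y + 11)²/39 = 1.
Ellipse, center (11, -11), major axis horizontal; a² = 64, b² = 39.
c² = a² - b² = 64 - 39 = 25, so c = 5.
Foci lie on the horizontal axis through the center: (h ± c, k).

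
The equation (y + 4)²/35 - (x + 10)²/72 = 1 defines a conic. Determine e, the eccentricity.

Center (-10, -4). The positive term is the y-term, so the transverse axis is vertical; a² = 35, b² = 72.
c² = a² + b² = 107, so c = √107.
e = c/a = √107/√35 = √3745/35.

e = √3745/35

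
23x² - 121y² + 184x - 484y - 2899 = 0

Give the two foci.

Collect terms: 23(x² + 8x) -121(y² + 4y) = 2899
Complete the square: 23(x + 4)² -121(y + 2)² = 2899 + 368 - 484 = 2783
Divide through by 2783 to get (x + 4)²/121 - (y + 2)²/23 = 1.
Hyperbola, center (-4, -2), transverse axis horizontal; a² = 121, b² = 23.
c² = a² + b² = 121 + 23 = 144, so c = 12.
Foci lie on the horizontal axis through the center: (h ± c, k).

(-16, -2) and (8, -2)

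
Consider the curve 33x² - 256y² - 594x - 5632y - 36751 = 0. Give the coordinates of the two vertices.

(-7, -11) and (25, -11)

Collect terms: 33(x² - 18x) -256(y² + 22y) = 36751
Complete the square: 33(x - 9)² -256(y + 11)² = 36751 + 2673 - 30976 = 8448
Divide by 8448: (x - 9)²/256 - (y + 11)²/33 = 1
Hyperbola, center (9, -11), transverse axis horizontal; a² = 256, b² = 33.
a = 16. Vertices at (h ± a, k).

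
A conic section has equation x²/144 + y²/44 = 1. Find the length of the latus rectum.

Center (0, 0). The larger denominator 144 sits under the x-term, so the major axis is horizontal; a² = 144, b² = 44.
Latus rectum length = 2b²/a = 2·44/12 = 22/3.

22/3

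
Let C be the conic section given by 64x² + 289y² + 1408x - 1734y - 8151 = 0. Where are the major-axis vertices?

(-28, 3) and (6, 3)

Rearranging, 64(x² + 22x) + 289(y² - 6y) = 8151.
Complete the square: 64(x + 11)² + 289(y - 3)² = 8151 + 7744 + 2601 = 18496
Divide by 18496: (x + 11)²/289 + (y - 3)²/64 = 1
Ellipse, center (-11, 3), major axis horizontal; a² = 289, b² = 64.
a = 17. Vertices at (h ± a, k).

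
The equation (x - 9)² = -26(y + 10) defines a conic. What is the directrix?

y = -7/2

Vertex (9, -10); 4p = -26 so p = -13/2. Opens down.
Directrix is the horizontal line y = k − p = -10 − (-13/2) = -7/2.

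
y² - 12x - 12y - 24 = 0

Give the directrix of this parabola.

Only y is squared. Complete the square in y: (y - 6)² = 12(x + 5).
Vertex (-5, 6); 4p = 12 so p = 3. Opens right.
Directrix is the vertical line x = h − p = -5 − (3) = -8.

x = -8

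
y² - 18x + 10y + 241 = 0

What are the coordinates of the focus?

Only y is squared. Complete the square in y: (y + 5)² = 18(x - 12).
Vertex (12, -5); 4p = 18 so p = 9/2. Opens right.
Focus is p units from the vertex along the axis: (h + p, k).

(33/2, -5)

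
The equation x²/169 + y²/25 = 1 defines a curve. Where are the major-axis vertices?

(-13, 0) and (13, 0)

Center (0, 0). The larger denominator 169 sits under the x-term, so the major axis is horizontal; a² = 169, b² = 25.
a = 13. Vertices at (h ± a, k).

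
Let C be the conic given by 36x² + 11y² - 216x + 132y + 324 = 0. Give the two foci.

36(x² - 6x) + 11(y² + 12y) = -324
Complete the square in x and y: 36(x - 3)² + 11(y + 6)² = -324 + 324 + 396 = 396
Divide by 396: (x - 3)²/11 + (y + 6)²/36 = 1
Ellipse, center (3, -6), major axis vertical; a² = 36, b² = 11.
c² = a² - b² = 36 - 11 = 25, so c = 5.
Foci lie on the vertical axis through the center: (h, k ± c).

(3, -11) and (3, -1)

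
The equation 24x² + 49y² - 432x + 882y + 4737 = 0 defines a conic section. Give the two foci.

Rearranging, 24(x² - 18x) + 49(y² + 18y) = -4737.
Complete the square in x and y: 24(x - 9)² + 49(y + 9)² = -4737 + 1944 + 3969 = 1176
Divide by 1176: (x - 9)²/49 + (y + 9)²/24 = 1
Ellipse, center (9, -9), major axis horizontal; a² = 49, b² = 24.
c² = a² - b² = 49 - 24 = 25, so c = 5.
Foci lie on the horizontal axis through the center: (h ± c, k).

(4, -9) and (14, -9)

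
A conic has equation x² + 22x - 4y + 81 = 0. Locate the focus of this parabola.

(-11, -9)

Only x is squared. Complete the square in x: (x + 11)² = 4(y + 10).
Vertex (-11, -10); 4p = 4 so p = 1. Opens up.
Focus is p units from the vertex along the axis: (h, k + p).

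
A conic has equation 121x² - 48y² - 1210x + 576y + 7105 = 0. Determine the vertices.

Group the x- and y-terms: 121(x² - 10x) -48(y² - 12y) = -7105
Complete the square in x and y: 121(x - 5)² -48(y - 6)² = -7105 + 3025 - 1728 = -5808
Divide by -5808: (y - 6)²/121 - (x - 5)²/48 = 1
Hyperbola, center (5, 6), transverse axis vertical; a² = 121, b² = 48.
a = 11. Vertices at (h, k ± a).

(5, -5) and (5, 17)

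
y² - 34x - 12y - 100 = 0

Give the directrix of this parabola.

x = -25/2

Only y is squared. Complete the square in y: (y - 6)² = 34(x + 4).
Vertex (-4, 6); 4p = 34 so p = 17/2. Opens right.
Directrix is the vertical line x = h − p = -4 − (17/2) = -25/2.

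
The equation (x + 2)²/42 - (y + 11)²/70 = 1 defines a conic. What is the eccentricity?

Center (-2, -11). The positive term is the x-term, so the transverse axis is horizontal; a² = 42, b² = 70.
c² = a² + b² = 112, so c = 4√7.
e = c/a = 4√7/√42 = 2√6/3.

e = 2√6/3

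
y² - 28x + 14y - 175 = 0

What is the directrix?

x = -15

Only y is squared. Complete the square in y: (y + 7)² = 28(x + 8).
Vertex (-8, -7); 4p = 28 so p = 7. Opens right.
Directrix is the vertical line x = h − p = -8 − (7) = -15.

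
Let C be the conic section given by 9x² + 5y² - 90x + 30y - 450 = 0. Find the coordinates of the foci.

Group the x- and y-terms: 9(x² - 10x) + 5(y² + 6y) = 450
Complete the square in x and y: 9(x - 5)² + 5(y + 3)² = 450 + 225 + 45 = 720
Divide through by 720 to get (x - 5)²/80 + (y + 3)²/144 = 1.
Ellipse, center (5, -3), major axis vertical; a² = 144, b² = 80.
c² = a² - b² = 144 - 80 = 64, so c = 8.
Foci lie on the vertical axis through the center: (h, k ± c).

(5, -11) and (5, 5)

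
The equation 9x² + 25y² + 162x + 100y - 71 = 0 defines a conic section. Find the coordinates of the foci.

Group: 9(x² + 18x) + 25(y² + 4y) = 71
Completing the square gives 9(x + 9)² + 25(y + 2)² = 71 + 729 + 100 = 900.
Divide through by 900 to get (x + 9)²/100 + (y + 2)²/36 = 1.
Ellipse, center (-9, -2), major axis horizontal; a² = 100, b² = 36.
c² = a² - b² = 100 - 36 = 64, so c = 8.
Foci lie on the horizontal axis through the center: (h ± c, k).

(-17, -2) and (-1, -2)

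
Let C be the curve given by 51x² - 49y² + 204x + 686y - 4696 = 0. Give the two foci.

51(x² + 4x) -49(y² - 14y) = 4696
Complete the square in x and y: 51(x + 2)² -49(y - 7)² = 4696 + 204 - 2401 = 2499
Divide by 2499: (x + 2)²/49 - (y - 7)²/51 = 1
Hyperbola, center (-2, 7), transverse axis horizontal; a² = 49, b² = 51.
c² = a² + b² = 49 + 51 = 100, so c = 10.
Foci lie on the horizontal axis through the center: (h ± c, k).

(-12, 7) and (8, 7)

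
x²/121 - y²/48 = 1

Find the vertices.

(-11, 0) and (11, 0)

Center (0, 0). The positive term is the x-term, so the transverse axis is horizontal; a² = 121, b² = 48.
a = 11. Vertices at (h ± a, k).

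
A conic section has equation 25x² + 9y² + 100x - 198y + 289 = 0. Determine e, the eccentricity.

25(x² + 4x) + 9(y² - 22y) = -289
Complete the square: 25(x + 2)² + 9(y - 11)² = -289 + 100 + 1089 = 900
Divide through by 900 to get (x + 2)²/36 + (y - 11)²/100 = 1.
Ellipse, center (-2, 11), major axis vertical; a² = 100, b² = 36.
c² = a² - b² = 64, so c = 8.
e = c/a = 8/10 = 4/5.

e = 4/5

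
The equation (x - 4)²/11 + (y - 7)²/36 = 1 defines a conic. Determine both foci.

Center (4, 7). The larger denominator 36 sits under the y-term, so the major axis is vertical; a² = 36, b² = 11.
c² = a² - b² = 36 - 11 = 25, so c = 5.
Foci lie on the vertical axis through the center: (h, k ± c).

(4, 2) and (4, 12)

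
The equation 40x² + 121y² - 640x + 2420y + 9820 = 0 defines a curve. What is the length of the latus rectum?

80/11

Collect terms: 40(x² - 16x) + 121(y² + 20y) = -9820
Complete the square: 40(x - 8)² + 121(y + 10)² = -9820 + 2560 + 12100 = 4840
Divide by 4840: (x - 8)²/121 + (y + 10)²/40 = 1
Ellipse, center (8, -10), major axis horizontal; a² = 121, b² = 40.
Latus rectum length = 2b²/a = 2·40/11 = 80/11.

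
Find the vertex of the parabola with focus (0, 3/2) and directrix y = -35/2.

The vertex is the midpoint between the focus and the directrix along the axis of symmetry.
Axis is vertical (directrix is horizontal). Vertex y-coordinate = (3/2 + (-35/2))/2 = -8; x-coordinate = 0.

(0, -8)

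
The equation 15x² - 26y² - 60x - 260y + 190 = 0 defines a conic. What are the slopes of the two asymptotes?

Rearranging, 15(x² - 4x) -26(y² + 10y) = -190.
Completing the square gives 15(x - 2)² -26(y + 5)² = -190 + 60 - 650 = -780.
Dividing both sides by -780: (y + 5)²/30 - (x - 2)²/52 = 1
Hyperbola, center (2, -5), transverse axis vertical; a² = 30, b² = 52.
For a vertical hyperbola the asymptotes have slope ±a/b.
Here that is ±√30/2√13 = ±√390/26.

√390/26 and -√390/26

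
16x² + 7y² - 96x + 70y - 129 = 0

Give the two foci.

Group the x- and y-terms: 16(x² - 6x) + 7(y² + 10y) = 129
16(x - 3)² + 7(y + 5)² = 129 + 144 + 175 = 448
Divide by 448: (x - 3)²/28 + (y + 5)²/64 = 1
Ellipse, center (3, -5), major axis vertical; a² = 64, b² = 28.
c² = a² - b² = 64 - 28 = 36, so c = 6.
Foci lie on the vertical axis through the center: (h, k ± c).

(3, -11) and (3, 1)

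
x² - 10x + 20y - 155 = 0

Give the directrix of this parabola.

Only x is squared. Complete the square in x: (x - 5)² = -20(y - 9).
Vertex (5, 9); 4p = -20 so p = -5. Opens down.
Directrix is the horizontal line y = k − p = 9 − (-5) = 14.

y = 14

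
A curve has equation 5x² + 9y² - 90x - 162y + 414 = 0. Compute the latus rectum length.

Rearranging, 5(x² - 18x) + 9(y² - 18y) = -414.
Completing the square gives 5(x - 9)² + 9(y - 9)² = -414 + 405 + 729 = 720.
Divide through by 720 to get (x - 9)²/144 + (y - 9)²/80 = 1.
Ellipse, center (9, 9), major axis horizontal; a² = 144, b² = 80.
Latus rectum length = 2b²/a = 2·80/12 = 40/3.

40/3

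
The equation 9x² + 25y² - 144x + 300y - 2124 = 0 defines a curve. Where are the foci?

(-8, -6) and (24, -6)

Collect terms: 9(x² - 16x) + 25(y² + 12y) = 2124
Complete the square: 9(x - 8)² + 25(y + 6)² = 2124 + 576 + 900 = 3600
Dividing both sides by 3600: (x - 8)²/400 + (y + 6)²/144 = 1
Ellipse, center (8, -6), major axis horizontal; a² = 400, b² = 144.
c² = a² - b² = 400 - 144 = 256, so c = 16.
Foci lie on the horizontal axis through the center: (h ± c, k).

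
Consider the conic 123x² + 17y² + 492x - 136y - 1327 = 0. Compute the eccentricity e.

e = √13038/123

123(x² + 4x) + 17(y² - 8y) = 1327
Complete the square in x and y: 123(x + 2)² + 17(y - 4)² = 1327 + 492 + 272 = 2091
Divide through by 2091 to get (x + 2)²/17 + (y - 4)²/123 = 1.
Ellipse, center (-2, 4), major axis vertical; a² = 123, b² = 17.
c² = a² - b² = 106, so c = √106.
e = c/a = √106/√123 = √13038/123.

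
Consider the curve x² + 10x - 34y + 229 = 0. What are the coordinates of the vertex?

(-5, 6)

Only x is squared. Complete the square in x: (x + 5)² = 34(y - 6).
Vertex (-5, 6); 4p = 34 so p = 17/2. Opens up.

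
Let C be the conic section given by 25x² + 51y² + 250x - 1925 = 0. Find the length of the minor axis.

Rearranging, 25(x² + 10x) + 51y² = 1925.
Complete the square in x and y: 25(x + 5)² + 51y² = 1925 + 625 + 0 = 2550
Divide through by 2550 to get (x + 5)²/102 + y²/50 = 1.
Ellipse, center (-5, 0), major axis horizontal; a² = 102, b² = 50.
b² = 50 so b = 5√2; the minor axis has length 2b = 10√2.

10√2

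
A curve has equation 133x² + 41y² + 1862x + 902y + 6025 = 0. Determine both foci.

Group the x- and y-terms: 133(x² + 14x) + 41(y² + 22y) = -6025
Completing the square gives 133(x + 7)² + 41(y + 11)² = -6025 + 6517 + 4961 = 5453.
Divide through by 5453 to get (x + 7)²/41 + (y + 11)²/133 = 1.
Ellipse, center (-7, -11), major axis vertical; a² = 133, b² = 41.
c² = a² - b² = 133 - 41 = 92, so c = 2√23.
Foci lie on the vertical axis through the center: (h, k ± c).

(-7, -11 - 2√23) and (-7, -11 + 2√23)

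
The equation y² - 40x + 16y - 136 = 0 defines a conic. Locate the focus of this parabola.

(5, -8)

Only y is squared. Complete the square in y: (y + 8)² = 40(x + 5).
Vertex (-5, -8); 4p = 40 so p = 10. Opens right.
Focus is p units from the vertex along the axis: (h + p, k).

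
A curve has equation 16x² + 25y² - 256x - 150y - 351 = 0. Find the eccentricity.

e = 3/5

Rearranging, 16(x² - 16x) + 25(y² - 6y) = 351.
Complete the square: 16(x - 8)² + 25(y - 3)² = 351 + 1024 + 225 = 1600
Divide through by 1600 to get (x - 8)²/100 + (y - 3)²/64 = 1.
Ellipse, center (8, 3), major axis horizontal; a² = 100, b² = 64.
c² = a² - b² = 36, so c = 6.
e = c/a = 6/10 = 3/5.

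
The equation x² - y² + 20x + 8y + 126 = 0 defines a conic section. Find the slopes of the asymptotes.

Group the x- and y-terms: (x² + 20x) -(y² - 8y) = -126
Completing the square gives (x + 10)² -(y - 4)² = -126 + 100 - 16 = -42.
Dividing both sides by -42: (y - 4)²/42 - (x + 10)²/42 = 1
Hyperbola, center (-10, 4), transverse axis vertical; a² = 42, b² = 42.
For a vertical hyperbola the asymptotes have slope ±a/b.
Here that is ±√42/√42 = ±1.

1 and -1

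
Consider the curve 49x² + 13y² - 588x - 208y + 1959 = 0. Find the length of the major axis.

14

49(x² - 12x) + 13(y² - 16y) = -1959
Completing the square gives 49(x - 6)² + 13(y - 8)² = -1959 + 1764 + 832 = 637.
Divide by 637: (x - 6)²/13 + (y - 8)²/49 = 1
Ellipse, center (6, 8), major axis vertical; a² = 49, b² = 13.
a² = 49 so a = 7; the major axis has length 2a = 14.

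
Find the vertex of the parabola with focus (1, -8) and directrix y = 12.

(1, 2)

The vertex is the midpoint between the focus and the directrix along the axis of symmetry.
Axis is vertical (directrix is horizontal). Vertex y-coordinate = (-8 + 12)/2 = 2; x-coordinate = 1.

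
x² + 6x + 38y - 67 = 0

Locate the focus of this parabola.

(-3, -15/2)

Only x is squared. Complete the square in x: (x + 3)² = -38(y - 2).
Vertex (-3, 2); 4p = -38 so p = -19/2. Opens down.
Focus is p units from the vertex along the axis: (h, k + p).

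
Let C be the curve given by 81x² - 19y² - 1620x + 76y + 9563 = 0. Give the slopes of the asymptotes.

9√19/19 and -9√19/19

Rearranging, 81(x² - 20x) -19(y² - 4y) = -9563.
Complete the square: 81(x - 10)² -19(y - 2)² = -9563 + 8100 - 76 = -1539
Divide by -1539: (y - 2)²/81 - (x - 10)²/19 = 1
Hyperbola, center (10, 2), transverse axis vertical; a² = 81, b² = 19.
For a vertical hyperbola the asymptotes have slope ±a/b.
Here that is ±9/√19 = ±9√19/19.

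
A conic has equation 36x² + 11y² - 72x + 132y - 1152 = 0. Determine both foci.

(1, -16) and (1, 4)

36(x² - 2x) + 11(y² + 12y) = 1152
Complete the square: 36(x - 1)² + 11(y + 6)² = 1152 + 36 + 396 = 1584
Divide by 1584: (x - 1)²/44 + (y + 6)²/144 = 1
Ellipse, center (1, -6), major axis vertical; a² = 144, b² = 44.
c² = a² - b² = 144 - 44 = 100, so c = 10.
Foci lie on the vertical axis through the center: (h, k ± c).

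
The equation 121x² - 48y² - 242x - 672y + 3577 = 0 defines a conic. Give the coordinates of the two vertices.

Group the x- and y-terms: 121(x² - 2x) -48(y² + 14y) = -3577
121(x - 1)² -48(y + 7)² = -3577 + 121 - 2352 = -5808
Divide by -5808: (y + 7)²/121 - (x - 1)²/48 = 1
Hyperbola, center (1, -7), transverse axis vertical; a² = 121, b² = 48.
a = 11. Vertices at (h, k ± a).

(1, -18) and (1, 4)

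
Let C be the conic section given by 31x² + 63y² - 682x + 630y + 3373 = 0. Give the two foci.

(11 - 4√2, -5) and (11 + 4√2, -5)

Rearranging, 31(x² - 22x) + 63(y² + 10y) = -3373.
31(x - 11)² + 63(y + 5)² = -3373 + 3751 + 1575 = 1953
Dividing both sides by 1953: (x - 11)²/63 + (y + 5)²/31 = 1
Ellipse, center (11, -5), major axis horizontal; a² = 63, b² = 31.
c² = a² - b² = 63 - 31 = 32, so c = 4√2.
Foci lie on the horizontal axis through the center: (h ± c, k).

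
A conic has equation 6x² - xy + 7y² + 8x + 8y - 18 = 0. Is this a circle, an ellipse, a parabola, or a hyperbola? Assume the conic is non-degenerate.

ellipse

A = 6, B = -1, C = 7.
Discriminant B² − 4AC = (-1)² − 4·6·7 = -167.
B² − 4AC < 0 ⇒ ellipse.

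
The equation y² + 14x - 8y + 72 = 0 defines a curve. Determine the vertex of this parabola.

Only y is squared. Complete the square in y: (y - 4)² = -14(x + 4).
Vertex (-4, 4); 4p = -14 so p = -7/2. Opens left.

(-4, 4)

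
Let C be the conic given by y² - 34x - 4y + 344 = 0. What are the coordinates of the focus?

(37/2, 2)

Only y is squared. Complete the square in y: (y - 2)² = 34(x - 10).
Vertex (10, 2); 4p = 34 so p = 17/2. Opens right.
Focus is p units from the vertex along the axis: (h + p, k).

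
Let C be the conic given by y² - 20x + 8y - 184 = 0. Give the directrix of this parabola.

Only y is squared. Complete the square in y: (y + 4)² = 20(x + 10).
Vertex (-10, -4); 4p = 20 so p = 5. Opens right.
Directrix is the vertical line x = h − p = -10 − (5) = -15.

x = -15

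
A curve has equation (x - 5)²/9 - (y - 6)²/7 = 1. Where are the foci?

(1, 6) and (9, 6)

Center (5, 6). The positive term is the x-term, so the transverse axis is horizontal; a² = 9, b² = 7.
c² = a² + b² = 9 + 7 = 16, so c = 4.
Foci lie on the horizontal axis through the center: (h ± c, k).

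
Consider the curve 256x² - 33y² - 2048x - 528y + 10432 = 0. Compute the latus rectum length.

Group: 256(x² - 8x) -33(y² + 16y) = -10432
256(x - 4)² -33(y + 8)² = -10432 + 4096 - 2112 = -8448
Dividing both sides by -8448: (y + 8)²/256 - (x - 4)²/33 = 1
Hyperbola, center (4, -8), transverse axis vertical; a² = 256, b² = 33.
Latus rectum length = 2b²/a = 2·33/16 = 33/8.

33/8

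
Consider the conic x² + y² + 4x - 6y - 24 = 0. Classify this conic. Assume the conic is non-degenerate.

No xy term. Coefficients of x² and y² are A = 1, C = 1.
A = C (same sign) ⇒ circle.

circle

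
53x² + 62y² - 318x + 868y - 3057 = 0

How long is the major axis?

4√31

Group the x- and y-terms: 53(x² - 6x) + 62(y² + 14y) = 3057
Completing the square gives 53(x - 3)² + 62(y + 7)² = 3057 + 477 + 3038 = 6572.
Divide through by 6572 to get (x - 3)²/124 + (y + 7)²/106 = 1.
Ellipse, center (3, -7), major axis horizontal; a² = 124, b² = 106.
a² = 124 so a = 2√31; the major axis has length 2a = 4√31.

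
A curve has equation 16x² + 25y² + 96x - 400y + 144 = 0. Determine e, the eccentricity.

Collect terms: 16(x² + 6x) + 25(y² - 16y) = -144
Complete the square in x and y: 16(x + 3)² + 25(y - 8)² = -144 + 144 + 1600 = 1600
Divide by 1600: (x + 3)²/100 + (y - 8)²/64 = 1
Ellipse, center (-3, 8), major axis horizontal; a² = 100, b² = 64.
c² = a² - b² = 36, so c = 6.
e = c/a = 6/10 = 3/5.

e = 3/5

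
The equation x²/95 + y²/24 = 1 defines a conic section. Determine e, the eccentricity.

e = √6745/95

Center (0, 0). The larger denominator 95 sits under the x-term, so the major axis is horizontal; a² = 95, b² = 24.
c² = a² - b² = 71, so c = √71.
e = c/a = √71/√95 = √6745/95.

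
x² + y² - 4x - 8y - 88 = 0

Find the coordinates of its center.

(2, 4)

Group: (x² - 4x) + (y² - 8y) = 88
(x - 2)² + (y - 4)² = 88 + 4 + 16 = 108
So (x - 2)² + (y - 4)² = 108.
Circle centered at (2, 4) with r² = 108.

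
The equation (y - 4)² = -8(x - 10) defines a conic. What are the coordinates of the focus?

Vertex (10, 4); 4p = -8 so p = -2. Opens left.
Focus is p units from the vertex along the axis: (h + p, k).

(8, 4)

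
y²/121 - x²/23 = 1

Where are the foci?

(0, -12) and (0, 12)

Center (0, 0). The positive term is the y-term, so the transverse axis is vertical; a² = 121, b² = 23.
c² = a² + b² = 121 + 23 = 144, so c = 12.
Foci lie on the vertical axis through the center: (h, k ± c).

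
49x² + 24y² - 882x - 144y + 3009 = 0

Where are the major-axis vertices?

(9, -4) and (9, 10)

Group: 49(x² - 18x) + 24(y² - 6y) = -3009
Complete the square: 49(x - 9)² + 24(y - 3)² = -3009 + 3969 + 216 = 1176
Divide through by 1176 to get (x - 9)²/24 + (y - 3)²/49 = 1.
Ellipse, center (9, 3), major axis vertical; a² = 49, b² = 24.
a = 7. Vertices at (h, k ± a).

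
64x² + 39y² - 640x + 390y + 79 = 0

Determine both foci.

64(x² - 10x) + 39(y² + 10y) = -79
Complete the square: 64(x - 5)² + 39(y + 5)² = -79 + 1600 + 975 = 2496
Divide through by 2496 to get (x - 5)²/39 + (y + 5)²/64 = 1.
Ellipse, center (5, -5), major axis vertical; a² = 64, b² = 39.
c² = a² - b² = 64 - 39 = 25, so c = 5.
Foci lie on the vertical axis through the center: (h, k ± c).

(5, -10) and (5, 0)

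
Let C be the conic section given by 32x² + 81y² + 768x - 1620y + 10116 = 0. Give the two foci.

Rearranging, 32(x² + 24x) + 81(y² - 20y) = -10116.
Complete the square: 32(x + 12)² + 81(y - 10)² = -10116 + 4608 + 8100 = 2592
Divide by 2592: (x + 12)²/81 + (y - 10)²/32 = 1
Ellipse, center (-12, 10), major axis horizontal; a² = 81, b² = 32.
c² = a² - b² = 81 - 32 = 49, so c = 7.
Foci lie on the horizontal axis through the center: (h ± c, k).

(-19, 10) and (-5, 10)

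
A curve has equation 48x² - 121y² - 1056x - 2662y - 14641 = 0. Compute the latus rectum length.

Group: 48(x² - 22x) -121(y² + 22y) = 14641
Complete the square in x and y: 48(x - 11)² -121(y + 11)² = 14641 + 5808 - 14641 = 5808
Divide by 5808: (x - 11)²/121 - (y + 11)²/48 = 1
Hyperbola, center (11, -11), transverse axis horizontal; a² = 121, b² = 48.
Latus rectum length = 2b²/a = 2·48/11 = 96/11.

96/11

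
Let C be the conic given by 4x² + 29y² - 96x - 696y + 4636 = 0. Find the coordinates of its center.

4(x² - 24x) + 29(y² - 24y) = -4636
Complete the square: 4(x - 12)² + 29(y - 12)² = -4636 + 576 + 4176 = 116
Divide through by 116 to get (x - 12)²/29 + (y - 12)²/4 = 1.
Ellipse with center (12, 12).

(12, 12)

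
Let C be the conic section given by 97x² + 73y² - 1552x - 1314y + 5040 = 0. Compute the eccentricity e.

Group the x- and y-terms: 97(x² - 16x) + 73(y² - 18y) = -5040
97(x - 8)² + 73(y - 9)² = -5040 + 6208 + 5913 = 7081
Divide by 7081: (x - 8)²/73 + (y - 9)²/97 = 1
Ellipse, center (8, 9), major axis vertical; a² = 97, b² = 73.
c² = a² - b² = 24, so c = 2√6.
e = c/a = 2√6/√97 = 2√582/97.

e = 2√582/97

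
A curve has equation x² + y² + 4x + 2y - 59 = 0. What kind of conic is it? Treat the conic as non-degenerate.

circle

No xy term. Coefficients of x² and y² are A = 1, C = 1.
A = C (same sign) ⇒ circle.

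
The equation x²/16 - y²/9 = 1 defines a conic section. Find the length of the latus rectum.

Center (0, 0). The positive term is the x-term, so the transverse axis is horizontal; a² = 16, b² = 9.
Latus rectum length = 2b²/a = 2·9/4 = 9/2.

9/2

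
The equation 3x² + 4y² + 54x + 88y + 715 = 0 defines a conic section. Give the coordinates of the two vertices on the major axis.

(-11, -11) and (-7, -11)

Rearranging, 3(x² + 18x) + 4(y² + 22y) = -715.
Complete the square: 3(x + 9)² + 4(y + 11)² = -715 + 243 + 484 = 12
Dividing both sides by 12: (x + 9)²/4 + (y + 11)²/3 = 1
Ellipse, center (-9, -11), major axis horizontal; a² = 4, b² = 3.
a = 2. Vertices at (h ± a, k).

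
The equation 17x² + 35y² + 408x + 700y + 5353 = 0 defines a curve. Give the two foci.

Group the x- and y-terms: 17(x² + 24x) + 35(y² + 20y) = -5353
Complete the square in x and y: 17(x + 12)² + 35(y + 10)² = -5353 + 2448 + 3500 = 595
Divide through by 595 to get (x + 12)²/35 + (y + 10)²/17 = 1.
Ellipse, center (-12, -10), major axis horizontal; a² = 35, b² = 17.
c² = a² - b² = 35 - 17 = 18, so c = 3√2.
Foci lie on the horizontal axis through the center: (h ± c, k).

(-12 - 3√2, -10) and (-12 + 3√2, -10)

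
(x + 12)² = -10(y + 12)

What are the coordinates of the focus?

Vertex (-12, -12); 4p = -10 so p = -5/2. Opens down.
Focus is p units from the vertex along the axis: (h, k + p).

(-12, -29/2)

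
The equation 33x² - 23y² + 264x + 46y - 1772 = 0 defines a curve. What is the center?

Rearranging, 33(x² + 8x) -23(y² - 2y) = 1772.
Complete the square: 33(x + 4)² -23(y - 1)² = 1772 + 528 - 23 = 2277
Divide by 2277: (x + 4)²/69 - (y - 1)²/99 = 1
Hyperbola with center (-4, 1).

(-4, 1)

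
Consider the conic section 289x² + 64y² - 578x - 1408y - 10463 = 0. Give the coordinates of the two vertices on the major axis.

Group the x- and y-terms: 289(x² - 2x) + 64(y² - 22y) = 10463
Complete the square in x and y: 289(x - 1)² + 64(y - 11)² = 10463 + 289 + 7744 = 18496
Divide through by 18496 to get (x - 1)²/64 + (y - 11)²/289 = 1.
Ellipse, center (1, 11), major axis vertical; a² = 289, b² = 64.
a = 17. Vertices at (h, k ± a).

(1, -6) and (1, 28)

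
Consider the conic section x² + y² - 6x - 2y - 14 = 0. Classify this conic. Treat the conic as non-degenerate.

circle

No xy term. Coefficients of x² and y² are A = 1, C = 1.
A = C (same sign) ⇒ circle.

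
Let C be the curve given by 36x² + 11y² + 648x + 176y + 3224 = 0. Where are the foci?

(-9, -13) and (-9, -3)

Group the x- and y-terms: 36(x² + 18x) + 11(y² + 16y) = -3224
Complete the square in x and y: 36(x + 9)² + 11(y + 8)² = -3224 + 2916 + 704 = 396
Divide through by 396 to get (x + 9)²/11 + (y + 8)²/36 = 1.
Ellipse, center (-9, -8), major axis vertical; a² = 36, b² = 11.
c² = a² - b² = 36 - 11 = 25, so c = 5.
Foci lie on the vertical axis through the center: (h, k ± c).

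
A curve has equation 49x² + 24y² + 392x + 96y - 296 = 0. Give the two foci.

49(x² + 8x) + 24(y² + 4y) = 296
49(x + 4)² + 24(y + 2)² = 296 + 784 + 96 = 1176
Dividing both sides by 1176: (x + 4)²/24 + (y + 2)²/49 = 1
Ellipse, center (-4, -2), major axis vertical; a² = 49, b² = 24.
c² = a² - b² = 49 - 24 = 25, so c = 5.
Foci lie on the vertical axis through the center: (h, k ± c).

(-4, -7) and (-4, 3)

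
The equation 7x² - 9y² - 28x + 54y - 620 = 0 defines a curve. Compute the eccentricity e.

e = 4/3

Collect terms: 7(x² - 4x) -9(y² - 6y) = 620
7(x - 2)² -9(y - 3)² = 620 + 28 - 81 = 567
Dividing both sides by 567: (x - 2)²/81 - (y - 3)²/63 = 1
Hyperbola, center (2, 3), transverse axis horizontal; a² = 81, b² = 63.
c² = a² + b² = 144, so c = 12.
e = c/a = 12/9 = 4/3.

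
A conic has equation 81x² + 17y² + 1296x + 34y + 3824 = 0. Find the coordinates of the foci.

(-8, -9) and (-8, 7)

81(x² + 16x) + 17(y² + 2y) = -3824
Completing the square gives 81(x + 8)² + 17(y + 1)² = -3824 + 5184 + 17 = 1377.
Divide by 1377: (x + 8)²/17 + (y + 1)²/81 = 1
Ellipse, center (-8, -1), major axis vertical; a² = 81, b² = 17.
c² = a² - b² = 81 - 17 = 64, so c = 8.
Foci lie on the vertical axis through the center: (h, k ± c).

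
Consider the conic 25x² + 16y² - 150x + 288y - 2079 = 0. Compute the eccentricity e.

e = 3/5

25(x² - 6x) + 16(y² + 18y) = 2079
25(x - 3)² + 16(y + 9)² = 2079 + 225 + 1296 = 3600
Divide through by 3600 to get (x - 3)²/144 + (y + 9)²/225 = 1.
Ellipse, center (3, -9), major axis vertical; a² = 225, b² = 144.
c² = a² - b² = 81, so c = 9.
e = c/a = 9/15 = 3/5.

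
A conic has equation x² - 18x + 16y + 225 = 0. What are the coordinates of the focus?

(9, -13)

Only x is squared. Complete the square in x: (x - 9)² = -16(y + 9).
Vertex (9, -9); 4p = -16 so p = -4. Opens down.
Focus is p units from the vertex along the axis: (h, k + p).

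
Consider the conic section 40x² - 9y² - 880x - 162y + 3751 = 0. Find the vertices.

(8, -9) and (14, -9)

Group: 40(x² - 22x) -9(y² + 18y) = -3751
40(x - 11)² -9(y + 9)² = -3751 + 4840 - 729 = 360
Dividing both sides by 360: (x - 11)²/9 - (y + 9)²/40 = 1
Hyperbola, center (11, -9), transverse axis horizontal; a² = 9, b² = 40.
a = 3. Vertices at (h ± a, k).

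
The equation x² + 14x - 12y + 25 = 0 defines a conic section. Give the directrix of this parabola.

y = -5

Only x is squared. Complete the square in x: (x + 7)² = 12(y + 2).
Vertex (-7, -2); 4p = 12 so p = 3. Opens up.
Directrix is the horizontal line y = k − p = -2 − (3) = -5.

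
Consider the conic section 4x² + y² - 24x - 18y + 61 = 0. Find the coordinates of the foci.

(3, 9 - √42) and (3, 9 + √42)

Rearranging, 4(x² - 6x) + (y² - 18y) = -61.
Completing the square gives 4(x - 3)² + (y - 9)² = -61 + 36 + 81 = 56.
Dividing both sides by 56: (x - 3)²/14 + (y - 9)²/56 = 1
Ellipse, center (3, 9), major axis vertical; a² = 56, b² = 14.
c² = a² - b² = 56 - 14 = 42, so c = √42.
Foci lie on the vertical axis through the center: (h, k ± c).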